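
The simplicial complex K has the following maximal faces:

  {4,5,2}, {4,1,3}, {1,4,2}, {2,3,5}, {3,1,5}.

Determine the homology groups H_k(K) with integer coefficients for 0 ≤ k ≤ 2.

K has 5 vertices, 10 edges, 5 triangles.
rank ∂_0 = 0, rank ∂_1 = 4 ⇒ b_0 = 5 − 0 − 4 = 1; all invariant factors of ∂_1 are 1 so no torsion. So H_0 = Z.
rank ∂_1 = 4, rank ∂_2 = 5 ⇒ b_1 = 10 − 4 − 5 = 1; all invariant factors of ∂_2 are 1 so no torsion. So H_1 = Z.
rank ∂_2 = 5, rank ∂_3 = 0 ⇒ b_2 = 5 − 5 − 0 = 0. So H_2 = 0.

H_0 = Z,  H_1 = Z,  H_2 = 0.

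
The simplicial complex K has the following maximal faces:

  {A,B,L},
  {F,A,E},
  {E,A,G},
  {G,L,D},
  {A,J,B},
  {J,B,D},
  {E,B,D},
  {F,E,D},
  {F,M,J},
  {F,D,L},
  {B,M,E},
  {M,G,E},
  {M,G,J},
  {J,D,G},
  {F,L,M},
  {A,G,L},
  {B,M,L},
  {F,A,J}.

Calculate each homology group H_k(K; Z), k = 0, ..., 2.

H_0 ≅ Z,  H_1 ≅ Z^2,  H_2 ≅ Z.

Order the vertices as A < B < D < E < F < G < J < L < M. Listing each simplex with vertices in this order, K has dimension 2 with simplices:

  0-simplices (9): A, B, D, E, F, G, J, L, M
  1-simplices (27): AB, AE, AF, AG, AJ, AL, BD, BE, BJ, BL, BM, DE, DF, DG, DJ, DL, EF, EG, EM, FJ, FL, FM, GJ, GL, GM, JM, LM
  2-simplices (18): ABJ, ABL, AEF, AEG, AFJ, AGL, BDE, BDJ, BEM, BLM, DEF, DFL, DGJ, DGL, EGM, FJM, FLM, GJM

giving chain groups C_0 ≅ Z^9, C_1 ≅ Z^27, C_2 ≅ Z^18.

Boundary ∂_1: C_1 → C_0 is given by ∂[p,q] = [q] − [p]. For instance
  ∂AE = E − A.
As a 9×27 matrix over Z this has rank 8, with invariant factors (1,1,1,1,1,1,1,1).

Boundary ∂_2: C_2 → C_1 sends each 2-simplex [p,q,r] to [q,r] − [p,r] + [p,q]. For instance
  ∂DGL = GL − DL + DG,
  ∂AEG = EG − AG + AE.
The resulting 27×18 matrix has rank 17, and its Smith normal form has invariant factors (1,1,1,1,1,1,1,1,1,1,1,1,1,1,1,1,1).

Computing H_k = (kernel of ∂_k) / (image of ∂_{k+1}):

  H_0: rank C_0 − rank ∂_1 = 9 − 8 = 1, and the invariant factors of ∂_1 are all 1, so H_0 = Z.
  H_1: rank ker ∂_1 − rank ∂_2 = (27 − 8) − 17 = 2, and the invariant factors of ∂_2 are all 1, so H_1 = Z^2.
  H_2: rank ker ∂_2 − rank ∂_3 = (18 − 17) − 0 = 1, and there is no ∂_3, so H_2 = Z.

As a check, the Euler characteristic is 9 − 27 + 18 = 0, which agrees with 1 − 2 + 1 = 0.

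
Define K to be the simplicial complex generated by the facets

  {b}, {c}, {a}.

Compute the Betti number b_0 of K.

K has 3 vertices.
rank ∂_0 = 0, rank ∂_1 = 0 ⇒ b_0 = 3 − 0 − 0 = 3. So H_0 ≅ Z^3.

b_0 = 3.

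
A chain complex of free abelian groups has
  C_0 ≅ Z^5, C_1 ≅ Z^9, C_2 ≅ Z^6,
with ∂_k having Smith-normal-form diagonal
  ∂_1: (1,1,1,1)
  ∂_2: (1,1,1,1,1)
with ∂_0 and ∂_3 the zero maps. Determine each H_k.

H_0 = Z,  H_1 = 0,  H_2 = Z.

H_0: b_0 = 5 − 0 − 4 = 1; torsion from ∂_1 factors > 1: none. So H_0 = Z.
H_1: b_1 = 9 − 4 − 5 = 0; torsion from ∂_2 factors > 1: none. So H_1 = 0.
H_2: b_2 = 6 − 5 − 0 = 1; torsion from ∂_3 factors > 1: none. So H_2 = Z.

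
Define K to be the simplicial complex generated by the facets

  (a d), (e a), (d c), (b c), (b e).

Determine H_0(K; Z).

Take the total order a < b < c < d < e on the vertex set. Then K (dimension 1) consists of the simplices:

  0-simplices (5): a, b, c, d, e
  1-simplices (5): ad, ae, bc, be, cd

giving chain groups C_0 ≅ Z^5, C_1 ≅ Z^5.

∂_1: C_1 → C_0 is given by ∂[p,q] = [q] − [p]. For instance
  ∂cd = d − c.
This gives a 5×5 integer matrix of rank 4; reducing to Smith normal form yields diagonal entries (1,1,1,1).

Computing H_k = (kernel of ∂_k) / (image of ∂_{k+1}):

  H_0: rank C_0 − rank ∂_1 = 5 − 4 = 1, and the invariant factors of ∂_1 are all 1, so H_0 = Z.

H_0 = Z.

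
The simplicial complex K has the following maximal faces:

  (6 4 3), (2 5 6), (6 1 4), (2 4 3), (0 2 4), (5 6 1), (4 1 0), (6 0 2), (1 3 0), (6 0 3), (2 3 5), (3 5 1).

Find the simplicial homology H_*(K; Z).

Fix the vertex order 0 < 1 < 2 < 3 < 4 < 5 < 6 and write every simplex with vertices in increasing order. Then dim K = 2 and the simplices of K are:

  0-simplices (7): [0], [1], [2], [3], [4], [5], [6]
  1-simplices (18): [0,1], [0,2], [0,3], [0,4], [0,6], [1,3], [1,4], [1,5], [1,6], [2,3], [2,4], [2,5], [2,6], [3,4], [3,5], [3,6], [4,6], [5,6]
  2-simplices (12): [0,1,3], [0,1,4], [0,2,4], [0,2,6], [0,3,6], [1,3,5], [1,4,6], [1,5,6], [2,3,4], [2,3,5], [2,5,6], [3,4,6]

giving chain groups C_0 ≅ Z^7, C_1 ≅ Z^18, C_2 ≅ Z^12.

Boundary ∂_1: C_1 → C_0 sends each edge [p,q] (with p < q) to q − p. For instance
  ∂[2,4] = [4] − [2].
The 7×18 boundary matrix has rank 6 and Smith normal form diag(1,1,1,1,1,1).

Boundary ∂_2: C_2 → C_1 maps a triangle to the signed sum of its edges. For instance
  ∂[0,3,6] = [3,6] − [0,6] + [0,3],
  ∂[1,3,5] = [3,5] − [1,5] + [1,3].
The resulting 18×12 matrix has rank 12, and its Smith normal form has invariant factors (1,1,1,1,1,1,1,1,1,1,1,2).

From H_k ≅ ker(∂_k) / im(∂_{k+1}) we obtain:

  H_0: rank C_0 − rank ∂_1 = 7 − 6 = 1, and the invariant factors of ∂_1 are all 1, so H_0 ≅ Z.
  H_1: rank ker ∂_1 − rank ∂_2 = (18 − 6) − 12 = 0, and ∂_2 has invariant factor 2 > 1, so H_1 ≅ Z/2.
  H_2: rank ker ∂_2 − rank ∂_3 = (12 − 12) − 0 = 0, and there is no ∂_3, so H_2 ≅ 0.

H_0 = Z,  H_1 = Z/2,  H_2 = 0.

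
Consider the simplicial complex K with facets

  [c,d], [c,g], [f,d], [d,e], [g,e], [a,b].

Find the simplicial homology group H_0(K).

H_0 ≅ Z^2.

Take the total order a < b < c < d < e < f < g on the vertex set. Then K (dimension 1) consists of the simplices:

  0-simplices (7): a, b, c, d, e, f, g
  1-simplices (6): ab, cd, cg, de, df, eg

Hence C_0 ≅ Z^7, C_1 ≅ Z^6.

The boundary map ∂_1: C_1 → C_0 maps an edge to its endpoints' difference, ∂[p,q] = q − p. For instance
  ∂ab = b − a.
As a 7×6 matrix over Z this has rank 5, with invariant factors (1,1,1,1,1).

Now H_k = ker ∂_k / im ∂_{k+1}, so:

  H_0: rank C_0 − rank ∂_1 = 7 − 5 = 2, and the invariant factors of ∂_1 are all 1, so H_0 ≅ Z^2.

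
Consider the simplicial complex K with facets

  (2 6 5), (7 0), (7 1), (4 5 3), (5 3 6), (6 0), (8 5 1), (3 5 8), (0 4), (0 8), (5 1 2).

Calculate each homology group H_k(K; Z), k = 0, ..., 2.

H_0 = Z,  H_1 = Z^3,  H_2 = 0.

Take the total order 0 < 1 < 2 < 3 < 4 < 5 < 6 < 7 < 8 on the vertex set. Then K (dimension 2) consists of the simplices:

  0-simplices (9): [0], [1], [2], [3], [4], [5], [6], [7], [8]
  1-simplices (17): [0,4], [0,6], [0,7], [0,8], [1,2], [1,5], [1,7], [1,8], [2,5], [2,6], [3,4], [3,5], [3,6], [3,8], [4,5], [5,6], [5,8]
  2-simplices (6): [1,2,5], [1,5,8], [2,5,6], [3,4,5], [3,5,6], [3,5,8]

so the chain groups are C_0 ≅ Z^9, C_1 ≅ Z^17, C_2 ≅ Z^6.

Boundary ∂_1: C_1 → C_0 is given by ∂[p,q] = [q] − [p]. For instance
  ∂[5,6] = [6] − [5].
The resulting 9×17 matrix has rank 8, and its Smith normal form has invariant factors (1,1,1,1,1,1,1,1).

Boundary ∂_2: C_2 → C_1 sends each 2-simplex [p,q,r] to [q,r] − [p,r] + [p,q]. For instance
  ∂[3,4,5] = [4,5] − [3,5] + [3,4],
  ∂[2,5,6] = [5,6] − [2,6] + [2,5].
As a 17×6 matrix over Z this has rank 6, with invariant factors (1,1,1,1,1,1).

From H_k ≅ ker(∂_k) / im(∂_{k+1}) we obtain:

  H_0: rank C_0 − rank ∂_1 = 9 − 8 = 1, and the invariant factors of ∂_1 are all 1, so H_0 ≅ Z.
  H_1: rank ker ∂_1 − rank ∂_2 = (17 − 8) − 6 = 3, and the invariant factors of ∂_2 are all 1, so H_1 ≅ Z^3.
  H_2: rank ker ∂_2 − rank ∂_3 = (6 − 6) − 0 = 0, and there is no ∂_3, so H_2 ≅ 0.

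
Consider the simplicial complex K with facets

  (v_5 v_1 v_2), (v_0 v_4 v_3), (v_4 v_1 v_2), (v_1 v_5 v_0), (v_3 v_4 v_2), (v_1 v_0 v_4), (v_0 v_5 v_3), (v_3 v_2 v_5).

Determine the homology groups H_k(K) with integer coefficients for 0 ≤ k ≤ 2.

Fix the vertex order v_0 < v_1 < v_2 < v_3 < v_4 < v_5 and write every simplex with vertices in increasing order. Then dim K = 2 and the simplices of K are:

  0-simplices (6): [v_0], [v_1], [v_2], [v_3], [v_4], [v_5]
  1-simplices (12): [v_0,v_1], [v_0,v_3], [v_0,v_4], [v_0,v_5], [v_1,v_2], [v_1,v_4], [v_1,v_5], [v_2,v_3], [v_2,v_4], [v_2,v_5], [v_3,v_4], [v_3,v_5]
  2-simplices (8): [v_0,v_1,v_4], [v_0,v_1,v_5], [v_0,v_3,v_4], [v_0,v_3,v_5], [v_1,v_2,v_4], [v_1,v_2,v_5], [v_2,v_3,v_4], [v_2,v_3,v_5]

giving chain groups C_0 ≅ Z^6, C_1 ≅ Z^12, C_2 ≅ Z^8.

∂_1: C_1 → C_0 is given by ∂[p,q] = [q] − [p].
As a 6×12 matrix over Z this has rank 5, with invariant factors (1,1,1,1,1).

∂_2: C_2 → C_1 sends each 2-simplex [p,q,r] to [q,r] − [p,r] + [p,q]. For instance
  ∂[v_0,v_3,v_4] = [v_3,v_4] − [v_0,v_4] + [v_0,v_3],
  ∂[v_0,v_1,v_5] = [v_1,v_5] − [v_0,v_5] + [v_0,v_1].
This gives a 12×8 integer matrix of rank 7; reducing to Smith normal form yields diagonal entries (1,1,1,1,1,1,1).

Reading off H_k = ker ∂_k / im ∂_{k+1}:

  H_0: rank C_0 − rank ∂_1 = 6 − 5 = 1, and the invariant factors of ∂_1 are all 1, so H_0 ≅ Z.
  H_1: rank ker ∂_1 − rank ∂_2 = (12 − 5) − 7 = 0, and the invariant factors of ∂_2 are all 1, so H_1 ≅ 0.
  H_2: rank ker ∂_2 − rank ∂_3 = (8 − 7) − 0 = 1, and there is no ∂_3, so H_2 ≅ Z.

As a check, the Euler characteristic is 6 − 12 + 8 = 2, which agrees with 1 − 0 + 1 = 2.
(K is a triangulation of the 2-sphere S^2.)

H_0 ≅ Z,  H_1 = 0,  H_2 ≅ Z.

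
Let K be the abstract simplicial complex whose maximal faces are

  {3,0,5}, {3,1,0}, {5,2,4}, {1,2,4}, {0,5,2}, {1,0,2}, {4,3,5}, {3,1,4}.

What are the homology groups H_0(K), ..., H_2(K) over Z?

H_0 ≅ Z,  H_1 = 0,  H_2 ≅ Z.

Order the vertices as 0 < 1 < 2 < 3 < 4 < 5. Listing each simplex with vertices in this order, K has dimension 2 with simplices:

  0-simplices (6): [0], [1], [2], [3], [4], [5]
  1-simplices (12): [0,1], [0,2], [0,3], [0,5], [1,2], [1,3], [1,4], [2,4], [2,5], [3,4], [3,5], [4,5]
  2-simplices (8): [0,1,2], [0,1,3], [0,2,5], [0,3,5], [1,2,4], [1,3,4], [2,4,5], [3,4,5]

so the chain groups are C_0 ≅ Z^6, C_1 ≅ Z^12, C_2 ≅ Z^8.

The boundary map ∂_1: C_1 → C_0 is given by ∂[p,q] = [q] − [p].
This gives a 6×12 integer matrix of rank 5; reducing to Smith normal form yields diagonal entries (1,1,1,1,1).

Boundary ∂_2: C_2 → C_1 sends each 2-simplex [p,q,r] to [q,r] − [p,r] + [p,q]. For instance
  ∂[0,1,3] = [1,3] − [0,3] + [0,1],
  ∂[0,2,5] = [2,5] − [0,5] + [0,2].
The resulting 12×8 matrix has rank 7, and its Smith normal form has invariant factors (1,1,1,1,1,1,1).

Reading off H_k = ker ∂_k / im ∂_{k+1}:

  H_0: rank C_0 − rank ∂_1 = 6 − 5 = 1, and the invariant factors of ∂_1 are all 1, so H_0 = Z.
  H_1: rank ker ∂_1 − rank ∂_2 = (12 − 5) − 7 = 0, and the invariant factors of ∂_2 are all 1, so H_1 = 0.
  H_2: rank ker ∂_2 − rank ∂_3 = (8 − 7) − 0 = 1, and there is no ∂_3, so H_2 = Z.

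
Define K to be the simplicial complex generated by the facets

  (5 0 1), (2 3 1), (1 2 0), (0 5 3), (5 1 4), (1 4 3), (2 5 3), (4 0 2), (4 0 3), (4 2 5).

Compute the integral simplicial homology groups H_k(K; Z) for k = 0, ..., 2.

H_0 = Z,  H_1 = Z/2,  H_2 = 0.

Take the total order 0 < 1 < 2 < 3 < 4 < 5 on the vertex set. Then K (dimension 2) consists of the simplices:

  0-simplices (6): [0], [1], [2], [3], [4], [5]
  1-simplices (15): [0,1], [0,2], [0,3], [0,4], [0,5], [1,2], [1,3], [1,4], [1,5], [2,3], [2,4], [2,5], [3,4], [3,5], [4,5]
  2-simplices (10): [0,1,2], [0,1,5], [0,2,4], [0,3,4], [0,3,5], [1,2,3], [1,3,4], [1,4,5], [2,3,5], [2,4,5]

Hence C_0 ≅ Z^6, C_1 ≅ Z^15, C_2 ≅ Z^10.

The boundary map ∂_1: C_1 → C_0 sends each edge [p,q] (with p < q) to q − p.
The resulting 6×15 matrix has rank 5, and its Smith normal form has invariant factors (1,1,1,1,1).

The boundary map ∂_2: C_2 → C_1 acts by ∂[p,q,r] = [q,r] − [p,r] + [p,q]. For instance
  ∂[0,2,4] = [2,4] − [0,4] + [0,2],
  ∂[1,3,4] = [3,4] − [1,4] + [1,3].
The 15×10 boundary matrix has rank 10 and Smith normal form diag(1,1,1,1,1,1,1,1,1,2).

Computing H_k = (kernel of ∂_k) / (image of ∂_{k+1}):

  H_0: rank C_0 − rank ∂_1 = 6 − 5 = 1, and the invariant factors of ∂_1 are all 1, so H_0 = Z.
  H_1: rank ker ∂_1 − rank ∂_2 = (15 − 5) − 10 = 0, and ∂_2 has invariant factor 2 > 1, so H_1 = Z/2.
  H_2: rank ker ∂_2 − rank ∂_3 = (10 − 10) − 0 = 0, and there is no ∂_3, so H_2 = 0.

As a check, the Euler characteristic is 6 − 15 + 10 = 1, which agrees with 1 − 0 + 0 = 1.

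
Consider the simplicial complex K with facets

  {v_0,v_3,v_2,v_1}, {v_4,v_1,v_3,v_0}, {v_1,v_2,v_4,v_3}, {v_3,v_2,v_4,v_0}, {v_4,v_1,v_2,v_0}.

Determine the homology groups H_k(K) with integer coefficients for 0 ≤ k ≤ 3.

H_0 ≅ Z,  H_1 = 0,  H_2 = 0,  H_3 ≅ Z.

K has 5 vertices, 10 edges, 10 triangles, 5 3-simplices.
rank ∂_0 = 0, rank ∂_1 = 4 ⇒ b_0 = 5 − 0 − 4 = 1; all invariant factors of ∂_1 are 1 so no torsion. So H_0 = Z.
rank ∂_1 = 4, rank ∂_2 = 6 ⇒ b_1 = 10 − 4 − 6 = 0; all invariant factors of ∂_2 are 1 so no torsion. So H_1 = 0.
rank ∂_2 = 6, rank ∂_3 = 4 ⇒ b_2 = 10 − 6 − 4 = 0; all invariant factors of ∂_3 are 1 so no torsion. So H_2 = 0.
rank ∂_3 = 4, rank ∂_4 = 0 ⇒ b_3 = 5 − 4 − 0 = 1. So H_3 = Z.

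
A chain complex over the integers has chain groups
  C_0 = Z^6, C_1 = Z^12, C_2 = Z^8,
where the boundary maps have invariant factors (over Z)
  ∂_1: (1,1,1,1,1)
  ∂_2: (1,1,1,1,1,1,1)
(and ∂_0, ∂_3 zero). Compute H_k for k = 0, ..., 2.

H_0: b_0 = 6 − 0 − 5 = 1; torsion from ∂_1 factors > 1: none. So H_0 ≅ Z.
H_1: b_1 = 12 − 5 − 7 = 0; torsion from ∂_2 factors > 1: none. So H_1 ≅ 0.
H_2: b_2 = 8 − 7 − 0 = 1; torsion from ∂_3 factors > 1: none. So H_2 ≅ Z.

H_0 ≅ Z,  H_1 = 0,  H_2 ≅ Z.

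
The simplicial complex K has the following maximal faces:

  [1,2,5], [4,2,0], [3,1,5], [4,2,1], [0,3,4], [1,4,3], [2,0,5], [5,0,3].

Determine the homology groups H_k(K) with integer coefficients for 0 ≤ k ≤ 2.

We work with the vertex ordering 0 < 1 < 2 < 3 < 4 < 5. The simplices of K, each written with vertices in increasing order, are:

  0-simplices (6): [0], [1], [2], [3], [4], [5]
  1-simplices (12): [0,2], [0,3], [0,4], [0,5], [1,2], [1,3], [1,4], [1,5], [2,4], [2,5], [3,4], [3,5]
  2-simplices (8): [0,2,4], [0,2,5], [0,3,4], [0,3,5], [1,2,4], [1,2,5], [1,3,4], [1,3,5]

so the chain groups are C_0 ≅ Z^6, C_1 ≅ Z^12, C_2 ≅ Z^8.

∂_1: C_1 → C_0 sends each edge [p,q] (with p < q) to q − p. For instance
  ∂[0,2] = [2] − [0].
This gives a 6×12 integer matrix of rank 5; reducing to Smith normal form yields diagonal entries (1,1,1,1,1).

Boundary ∂_2: C_2 → C_1 acts by ∂[p,q,r] = [q,r] − [p,r] + [p,q]. For instance
  ∂[0,2,5] = [2,5] − [0,5] + [0,2],
  ∂[0,3,4] = [3,4] − [0,4] + [0,3].
The resulting 12×8 matrix has rank 7, and its Smith normal form has invariant factors (1,1,1,1,1,1,1).

Now H_k = ker ∂_k / im ∂_{k+1}, so:

  H_0: rank C_0 − rank ∂_1 = 6 − 5 = 1, and the invariant factors of ∂_1 are all 1, so H_0 = Z.
  H_1: rank ker ∂_1 − rank ∂_2 = (12 − 5) − 7 = 0, and the invariant factors of ∂_2 are all 1, so H_1 = 0.
  H_2: rank ker ∂_2 − rank ∂_3 = (8 − 7) − 0 = 1, and there is no ∂_3, so H_2 = Z.

As a check, the Euler characteristic is 6 − 12 + 8 = 2, which agrees with 1 − 0 + 1 = 2.
(K is a triangulation of the 2-sphere S^2.)

H_0 = Z,  H_1 = 0,  H_2 = Z.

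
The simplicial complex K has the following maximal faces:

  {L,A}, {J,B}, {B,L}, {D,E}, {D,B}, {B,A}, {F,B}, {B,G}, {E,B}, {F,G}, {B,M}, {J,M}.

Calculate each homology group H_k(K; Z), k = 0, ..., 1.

H_0 ≅ Z,  H_1 ≅ Z^4.

Order the vertices as A < B < D < E < F < G < J < L < M. Listing each simplex with vertices in this order, K has dimension 1 with simplices:

  0-simplices (9): A, B, D, E, F, G, J, L, M
  1-simplices (12): AB, AL, BD, BE, BF, BG, BJ, BL, BM, DE, FG, JM

Hence C_0 ≅ Z^9, C_1 ≅ Z^12.

Boundary ∂_1: C_1 → C_0 is given by ∂[p,q] = [q] − [p]. For instance
  ∂BL = L − B.
The resulting 9×12 matrix has rank 8, and its Smith normal form has invariant factors (1,1,1,1,1,1,1,1).

Computing H_k = (kernel of ∂_k) / (image of ∂_{k+1}):

  H_0: rank C_0 − rank ∂_1 = 9 − 8 = 1, and the invariant factors of ∂_1 are all 1, so H_0 = Z.
  H_1: rank ker ∂_1 − rank ∂_2 = (12 − 8) − 0 = 4, and there is no ∂_2, so H_1 = Z^4.

As a check, the Euler characteristic is 9 − 12 = -3, which agrees with 1 − 4 = -3.
(K is a triangulation of a wedge of 4 circles.)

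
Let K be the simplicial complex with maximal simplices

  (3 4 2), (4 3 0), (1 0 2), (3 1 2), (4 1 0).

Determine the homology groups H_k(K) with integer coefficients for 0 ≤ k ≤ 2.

H_0 = Z,  H_1 = Z,  H_2 = 0.

Order the vertices as 0 < 1 < 2 < 3 < 4. Listing each simplex with vertices in this order, K has dimension 2 with simplices:

  0-simplices (5): [0], [1], [2], [3], [4]
  1-simplices (10): [0,1], [0,2], [0,3], [0,4], [1,2], [1,3], [1,4], [2,3], [2,4], [3,4]
  2-simplices (5): [0,1,2], [0,1,4], [0,3,4], [1,2,3], [2,3,4]

Hence C_0 ≅ Z^5, C_1 ≅ Z^10, C_2 ≅ Z^5.

Boundary ∂_1: C_1 → C_0 is given by ∂[p,q] = [q] − [p]. For instance
  ∂[3,4] = [4] − [3].
The resulting 5×10 matrix has rank 4, and its Smith normal form has invariant factors (1,1,1,1).

Boundary ∂_2: C_2 → C_1 acts by ∂[p,q,r] = [q,r] − [p,r] + [p,q]. For instance
  ∂[0,3,4] = [3,4] − [0,4] + [0,3],
  ∂[0,1,4] = [1,4] − [0,4] + [0,1].
The resulting 10×5 matrix has rank 5, and its Smith normal form has invariant factors (1,1,1,1,1).

Reading off H_k = ker ∂_k / im ∂_{k+1}:

  H_0: rank C_0 − rank ∂_1 = 5 − 4 = 1, and the invariant factors of ∂_1 are all 1, so H_0 ≅ Z.
  H_1: rank ker ∂_1 − rank ∂_2 = (10 − 4) − 5 = 1, and the invariant factors of ∂_2 are all 1, so H_1 ≅ Z.
  H_2: rank ker ∂_2 − rank ∂_3 = (5 − 5) − 0 = 0, and there is no ∂_3, so H_2 ≅ 0.

(K is a triangulation of the Möbius band.)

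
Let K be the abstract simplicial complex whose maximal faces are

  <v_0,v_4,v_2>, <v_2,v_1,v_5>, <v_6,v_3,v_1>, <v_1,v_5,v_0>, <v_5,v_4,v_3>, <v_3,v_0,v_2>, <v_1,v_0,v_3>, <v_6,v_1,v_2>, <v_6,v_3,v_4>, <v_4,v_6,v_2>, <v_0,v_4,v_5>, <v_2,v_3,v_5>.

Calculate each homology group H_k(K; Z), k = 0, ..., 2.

Order the vertices as v_0 < v_1 < v_2 < v_3 < v_4 < v_5 < v_6. Listing each simplex with vertices in this order, K has dimension 2 with simplices:

  0-simplices (7): [v_0], [v_1], [v_2], [v_3], [v_4], [v_5], [v_6]
  1-simplices (18): (18 of them)
  2-simplices (12): (12 of them)

giving chain groups C_0 ≅ Z^7, C_1 ≅ Z^18, C_2 ≅ Z^12.

Boundary ∂_1: C_1 → C_0 maps an edge to its endpoints' difference, ∂[p,q] = q − p. For instance
  ∂[v_1,v_6] = [v_6] − [v_1].
This gives a 7×18 integer matrix of rank 6; reducing to Smith normal form yields diagonal entries (1,1,1,1,1,1).

The boundary map ∂_2: C_2 → C_1 maps a triangle to the signed sum of its edges. For instance
  ∂[v_1,v_2,v_5] = [v_2,v_5] − [v_1,v_5] + [v_1,v_2],
  ∂[v_0,v_1,v_3] = [v_1,v_3] − [v_0,v_3] + [v_0,v_1].
This gives a 18×12 integer matrix of rank 12; reducing to Smith normal form yields diagonal entries (1,1,1,1,1,1,1,1,1,1,1,2).

Reading off H_k = ker ∂_k / im ∂_{k+1}:

  H_0: rank C_0 − rank ∂_1 = 7 − 6 = 1, and the invariant factors of ∂_1 are all 1, so H_0 = Z.
  H_1: rank ker ∂_1 − rank ∂_2 = (18 − 6) − 12 = 0, and ∂_2 has invariant factor 2 > 1, so H_1 = Z/2.
  H_2: rank ker ∂_2 − rank ∂_3 = (12 − 12) − 0 = 0, and there is no ∂_3, so H_2 = 0.

(K is a triangulation of the real projective plane RP^2.)

H_0 ≅ Z,  H_1 ≅ Z/2,  H_2 = 0.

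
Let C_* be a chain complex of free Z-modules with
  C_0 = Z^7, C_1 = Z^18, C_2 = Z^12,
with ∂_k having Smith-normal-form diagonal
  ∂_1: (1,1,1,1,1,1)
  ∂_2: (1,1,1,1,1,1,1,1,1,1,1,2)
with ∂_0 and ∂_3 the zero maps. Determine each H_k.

H_0 ≅ Z,  H_1 ≅ Z/2,  H_2 = 0.

H_0: b_0 = 7 − 0 − 6 = 1; torsion from ∂_1 factors > 1: none. So H_0 ≅ Z.
H_1: b_1 = 18 − 6 − 12 = 0; torsion from ∂_2 factors > 1: [2]. So H_1 ≅ Z/2.
H_2: b_2 = 12 − 12 − 0 = 0; torsion from ∂_3 factors > 1: none. So H_2 ≅ 0.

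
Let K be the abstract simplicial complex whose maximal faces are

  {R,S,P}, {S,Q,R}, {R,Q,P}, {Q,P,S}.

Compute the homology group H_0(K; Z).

H_0 = Z.

Fix the vertex order P < Q < R < S and write every simplex with vertices in increasing order. Then dim K = 2 and the simplices of K are:

  0-simplices (4): P, Q, R, S
  1-simplices (6): PQ, PR, PS, QR, QS, RS
  2-simplices (4): PQR, PQS, PRS, QRS

Hence C_0 ≅ Z^4, C_1 ≅ Z^6, C_2 ≅ Z^4.

Boundary ∂_1: C_1 → C_0 is given by ∂[p,q] = [q] − [p]. For instance
  ∂PQ = Q − P.
As a 4×6 matrix over Z this has rank 3, with invariant factors (1,1,1).

∂_2: C_2 → C_1 acts by ∂[p,q,r] = [q,r] − [p,r] + [p,q]. For instance
  ∂PQS = QS − PS + PQ,
  ∂PQR = QR − PR + PQ.
As a 6×4 matrix over Z this has rank 3, with invariant factors (1,1,1).

From H_k ≅ ker(∂_k) / im(∂_{k+1}) we obtain:

  H_0: rank C_0 − rank ∂_1 = 4 − 3 = 1, and the invariant factors of ∂_1 are all 1, so H_0 = Z.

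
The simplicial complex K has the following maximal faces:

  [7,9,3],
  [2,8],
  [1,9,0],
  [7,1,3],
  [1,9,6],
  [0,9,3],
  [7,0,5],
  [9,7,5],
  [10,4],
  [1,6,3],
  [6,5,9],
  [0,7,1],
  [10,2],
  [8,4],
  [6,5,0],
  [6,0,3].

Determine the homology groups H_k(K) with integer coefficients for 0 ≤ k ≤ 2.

K has 11 vertices, 22 edges, 12 triangles.
rank ∂_0 = 0, rank ∂_1 = 9 ⇒ b_0 = 11 − 0 − 9 = 2; all invariant factors of ∂_1 are 1 so no torsion. So H_0 ≅ Z^2.
rank ∂_1 = 9, rank ∂_2 = 12 ⇒ b_1 = 22 − 9 − 12 = 1; ∂_2 has invariant factor(s) [2] giving torsion. So H_1 ≅ Z ⊕ Z/2.
rank ∂_2 = 12, rank ∂_3 = 0 ⇒ b_2 = 12 − 12 − 0 = 0. So H_2 ≅ 0.

H_0 = Z^2,  H_1 = Z ⊕ Z/2,  H_2 = 0.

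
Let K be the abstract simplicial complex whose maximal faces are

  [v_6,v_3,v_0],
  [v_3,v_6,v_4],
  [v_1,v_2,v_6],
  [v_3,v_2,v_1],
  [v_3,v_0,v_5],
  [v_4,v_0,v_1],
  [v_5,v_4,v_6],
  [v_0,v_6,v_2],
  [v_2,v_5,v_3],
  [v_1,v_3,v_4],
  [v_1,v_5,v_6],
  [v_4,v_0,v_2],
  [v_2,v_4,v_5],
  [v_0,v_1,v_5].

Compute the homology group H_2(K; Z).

Order the vertices as v_0 < v_1 < v_2 < v_3 < v_4 < v_5 < v_6. Listing each simplex with vertices in this order, K has dimension 2 with simplices:

  0-simplices (7): [v_0], [v_1], [v_2], [v_3], [v_4], [v_5], [v_6]
  1-simplices (21): (21 of them)
  2-simplices (14): (14 of them)

Hence C_0 ≅ Z^7, C_1 ≅ Z^21, C_2 ≅ Z^14.

The boundary map ∂_1: C_1 → C_0 is given by ∂[p,q] = [q] − [p]. For instance
  ∂[v_2,v_5] = [v_5] − [v_2].
The 7×21 boundary matrix has rank 6 and Smith normal form diag(1,1,1,1,1,1).

Boundary ∂_2: C_2 → C_1 sends each 2-simplex [p,q,r] to [q,r] − [p,r] + [p,q]. For instance
  ∂[v_1,v_2,v_6] = [v_2,v_6] − [v_1,v_6] + [v_1,v_2],
  ∂[v_0,v_1,v_4] = [v_1,v_4] − [v_0,v_4] + [v_0,v_1].
The resulting 21×14 matrix has rank 13, and its Smith normal form has invariant factors (1,1,1,1,1,1,1,1,1,1,1,1,1).

From H_k ≅ ker(∂_k) / im(∂_{k+1}) we obtain:

  H_2: rank ker ∂_2 − rank ∂_3 = (14 − 13) − 0 = 1, and there is no ∂_3, so H_2 ≅ Z.

H_2 = Z.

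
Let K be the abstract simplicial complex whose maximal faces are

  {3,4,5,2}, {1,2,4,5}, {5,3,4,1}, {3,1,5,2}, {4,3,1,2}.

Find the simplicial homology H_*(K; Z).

Order the vertices as 1 < 2 < 3 < 4 < 5. Listing each simplex with vertices in this order, K has dimension 3 with simplices:

  0-simplices (5): [1], [2], [3], [4], [5]
  1-simplices (10): [1,2], [1,3], [1,4], [1,5], [2,3], [2,4], [2,5], [3,4], [3,5], [4,5]
  2-simplices (10): [1,2,3], [1,2,4], [1,2,5], [1,3,4], [1,3,5], [1,4,5], [2,3,4], [2,3,5], [2,4,5], [3,4,5]
  3-simplices (5): [1,2,3,4], [1,2,3,5], [1,2,4,5], [1,3,4,5], [2,3,4,5]

giving chain groups C_0 ≅ Z^5, C_1 ≅ Z^10, C_2 ≅ Z^10, C_3 ≅ Z^5.

The boundary map ∂_1: C_1 → C_0 maps an edge to its endpoints' difference, ∂[p,q] = q − p. For instance
  ∂[1,4] = [4] − [1].
The 5×10 boundary matrix has rank 4 and Smith normal form diag(1,1,1,1).

∂_2: C_2 → C_1 maps a triangle to the signed sum of its edges. For instance
  ∂[3,4,5] = [4,5] − [3,5] + [3,4],
  ∂[1,3,4] = [3,4] − [1,4] + [1,3].
This gives a 10×10 integer matrix of rank 6; reducing to Smith normal form yields diagonal entries (1,1,1,1,1,1).

Boundary ∂_3: C_3 → C_2 sends each 3-simplex σ to the alternating sum Σ_i (−1)^i (σ with its i-th vertex removed). For instance
  ∂[2,3,4,5] = [3,4,5] − [2,4,5] + [2,3,5] − [2,3,4],
  ∂[1,2,3,5] = [2,3,5] − [1,3,5] + [1,2,5] − [1,2,3].
This gives a 10×5 integer matrix of rank 4; reducing to Smith normal form yields diagonal entries (1,1,1,1).

Computing H_k = (kernel of ∂_k) / (image of ∂_{k+1}):

  H_0: rank C_0 − rank ∂_1 = 5 − 4 = 1, and the invariant factors of ∂_1 are all 1, so H_0 ≅ Z.
  H_1: rank ker ∂_1 − rank ∂_2 = (10 − 4) − 6 = 0, and the invariant factors of ∂_2 are all 1, so H_1 ≅ 0.
  H_2: rank ker ∂_2 − rank ∂_3 = (10 − 6) − 4 = 0, and the invariant factors of ∂_3 are all 1, so H_2 ≅ 0.
  H_3: rank ker ∂_3 − rank ∂_4 = (5 − 4) − 0 = 1, and there is no ∂_4, so H_3 ≅ Z.

H_0 ≅ Z,  H_1 = 0,  H_2 = 0,  H_3 ≅ Z.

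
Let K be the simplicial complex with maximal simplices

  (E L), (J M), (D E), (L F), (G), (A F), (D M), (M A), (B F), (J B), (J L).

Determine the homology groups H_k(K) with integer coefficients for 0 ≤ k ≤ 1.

H_0 = Z^2,  H_1 = Z^3.

Fix the vertex order A < B < D < E < F < G < J < L < M and write every simplex with vertices in increasing order. Then dim K = 1 and the simplices of K are:

  0-simplices (9): A, B, D, E, F, G, J, L, M
  1-simplices (10): AF, AM, BF, BJ, DE, DM, EL, FL, JL, JM

Hence C_0 ≅ Z^9, C_1 ≅ Z^10.

The boundary map ∂_1: C_1 → C_0 maps an edge to its endpoints' difference, ∂[p,q] = q − p. For instance
  ∂JM = M − J.
The resulting 9×10 matrix has rank 7, and its Smith normal form has invariant factors (1,1,1,1,1,1,1).

Reading off H_k = ker ∂_k / im ∂_{k+1}:

  H_0: rank C_0 − rank ∂_1 = 9 − 7 = 2, and the invariant factors of ∂_1 are all 1, so H_0 ≅ Z^2.
  H_1: rank ker ∂_1 − rank ∂_2 = (10 − 7) − 0 = 3, and there is no ∂_2, so H_1 ≅ Z^3.

As a check, the Euler characteristic is 9 − 10 = -1, which agrees with 2 − 3 = -1.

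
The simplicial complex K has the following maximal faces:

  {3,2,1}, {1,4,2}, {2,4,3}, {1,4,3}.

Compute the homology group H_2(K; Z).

H_2 = Z.

Order the vertices as 1 < 2 < 3 < 4. Listing each simplex with vertices in this order, K has dimension 2 with simplices:

  0-simplices (4): [1], [2], [3], [4]
  1-simplices (6): [1,2], [1,3], [1,4], [2,3], [2,4], [3,4]
  2-simplices (4): [1,2,3], [1,2,4], [1,3,4], [2,3,4]

giving chain groups C_0 ≅ Z^4, C_1 ≅ Z^6, C_2 ≅ Z^4.

Boundary ∂_1: C_1 → C_0 maps an edge to its endpoints' difference, ∂[p,q] = q − p.
This gives a 4×6 integer matrix of rank 3; reducing to Smith normal form yields diagonal entries (1,1,1).

Boundary ∂_2: C_2 → C_1 maps a triangle to the signed sum of its edges. For instance
  ∂[1,3,4] = [3,4] − [1,4] + [1,3],
  ∂[2,3,4] = [3,4] − [2,4] + [2,3].
The 6×4 boundary matrix has rank 3 and Smith normal form diag(1,1,1).

From H_k ≅ ker(∂_k) / im(∂_{k+1}) we obtain:

  H_2: rank ker ∂_2 − rank ∂_3 = (4 − 3) − 0 = 1, and there is no ∂_3, so H_2 = Z.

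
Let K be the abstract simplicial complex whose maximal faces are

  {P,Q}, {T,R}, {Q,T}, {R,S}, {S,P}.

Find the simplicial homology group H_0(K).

Take the total order P < Q < R < S < T on the vertex set. Then K (dimension 1) consists of the simplices:

  0-simplices (5): P, Q, R, S, T
  1-simplices (5): PQ, PS, QT, RS, RT

giving chain groups C_0 ≅ Z^5, C_1 ≅ Z^5.

The boundary map ∂_1: C_1 → C_0 maps an edge to its endpoints' difference, ∂[p,q] = q − p.
The 5×5 boundary matrix has rank 4 and Smith normal form diag(1,1,1,1).

Computing H_k = (kernel of ∂_k) / (image of ∂_{k+1}):

  H_0: rank C_0 − rank ∂_1 = 5 − 4 = 1, and the invariant factors of ∂_1 are all 1, so H_0 = Z.

(K is a triangulation of the circle S^1.)

H_0 = Z.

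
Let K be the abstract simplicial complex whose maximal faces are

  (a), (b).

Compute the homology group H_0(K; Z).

Fix the vertex order a < b and write every simplex with vertices in increasing order. Then dim K = 0 and the simplices of K are:

  0-simplices (2): a, b

Hence C_0 ≅ Z^2.

Reading off H_k = ker ∂_k / im ∂_{k+1}:

  H_0: rank C_0 − rank ∂_1 = 2 − 0 = 2, and there is no ∂_1, so H_0 ≅ Z^2.

(K is a triangulation of a set of 2 points.)

H_0 = Z^2.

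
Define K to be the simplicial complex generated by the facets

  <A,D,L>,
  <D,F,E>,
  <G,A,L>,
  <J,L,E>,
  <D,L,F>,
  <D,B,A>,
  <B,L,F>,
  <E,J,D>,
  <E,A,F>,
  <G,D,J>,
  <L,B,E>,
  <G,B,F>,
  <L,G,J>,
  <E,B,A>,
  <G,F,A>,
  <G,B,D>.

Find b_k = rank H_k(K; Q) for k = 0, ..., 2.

b_0 = 1, b_1 = 2, b_2 = 1.

Order the vertices as A < B < D < E < F < G < J < L. Listing each simplex with vertices in this order, K has dimension 2 with simplices:

  0-simplices (8): A, B, D, E, F, G, J, L
  1-simplices (24): AB, AD, AE, AF, AG, AL, BD, BE, BF, BG, BL, DE, DF, DG, DJ, DL, EF, EJ, EL, FG, FL, GJ, GL, JL
  2-simplices (16): ABD, ABE, ADL, AEF, AFG, AGL, BDG, BEL, BFG, BFL, DEF, DEJ, DFL, DGJ, EJL, GJL

giving chain groups C_0 ≅ Z^8, C_1 ≅ Z^24, C_2 ≅ Z^16.

∂_1: C_1 → C_0 maps an edge to its endpoints' difference, ∂[p,q] = q − p.
The resulting 8×24 matrix has rank 7, and its Smith normal form has invariant factors (1,1,1,1,1,1,1).

The boundary map ∂_2: C_2 → C_1 sends each 2-simplex [p,q,r] to [q,r] − [p,r] + [p,q]. For instance
  ∂EJL = JL − EL + EJ,
  ∂ABD = BD − AD + AB.
This gives a 24×16 integer matrix of rank 15; reducing to Smith normal form yields diagonal entries (1,1,1,1,1,1,1,1,1,1,1,1,1,1,1).

Now H_k = ker ∂_k / im ∂_{k+1}, so:

  H_0: rank C_0 − rank ∂_1 = 8 − 7 = 1, and the invariant factors of ∂_1 are all 1, so H_0 ≅ Z.
  H_1: rank ker ∂_1 − rank ∂_2 = (24 − 7) − 15 = 2, and the invariant factors of ∂_2 are all 1, so H_1 ≅ Z^2.
  H_2: rank ker ∂_2 − rank ∂_3 = (16 − 15) − 0 = 1, and there is no ∂_3, so H_2 ≅ Z.

As a check, the Euler characteristic is 8 − 24 + 16 = 0, which agrees with 1 − 2 + 1 = 0.
(K is a triangulation of the torus T^2.)

Hence the Betti numbers are b_0 = 1, b_1 = 2, b_2 = 1.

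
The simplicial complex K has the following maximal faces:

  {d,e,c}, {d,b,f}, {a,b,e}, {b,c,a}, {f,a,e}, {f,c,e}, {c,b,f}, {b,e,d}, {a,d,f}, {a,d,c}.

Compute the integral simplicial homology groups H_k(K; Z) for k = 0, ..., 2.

H_0 ≅ Z,  H_1 ≅ Z_2,  H_2 = 0.

Take the total order a < b < c < d < e < f on the vertex set. Then K (dimension 2) consists of the simplices:

  0-simplices (6): a, b, c, d, e, f
  1-simplices (15): ab, ac, ad, ae, af, bc, bd, be, bf, cd, ce, cf, de, df, ef
  2-simplices (10): abc, abe, acd, adf, aef, bcf, bde, bdf, cde, cef

giving chain groups C_0 ≅ Z^6, C_1 ≅ Z^15, C_2 ≅ Z^10.

The boundary map ∂_1: C_1 → C_0 is given by ∂[p,q] = [q] − [p]. For instance
  ∂ac = c − a.
The 6×15 boundary matrix has rank 5 and Smith normal form diag(1,1,1,1,1).

The boundary map ∂_2: C_2 → C_1 maps a triangle to the signed sum of its edges. For instance
  ∂bdf = df − bf + bd,
  ∂aef = ef − af + ae.
This gives a 15×10 integer matrix of rank 10; reducing to Smith normal form yields diagonal entries (1,1,1,1,1,1,1,1,1,2).

Now H_k = ker ∂_k / im ∂_{k+1}, so:

  H_0: rank C_0 − rank ∂_1 = 6 − 5 = 1, and the invariant factors of ∂_1 are all 1, so H_0 ≅ Z.
  H_1: rank ker ∂_1 − rank ∂_2 = (15 − 5) − 10 = 0, and ∂_2 has invariant factor 2 > 1, so H_1 ≅ Z_2.
  H_2: rank ker ∂_2 − rank ∂_3 = (10 − 10) − 0 = 0, and there is no ∂_3, so H_2 ≅ 0.

As a check, the Euler characteristic is 6 − 15 + 10 = 1, which agrees with 1 − 0 + 0 = 1.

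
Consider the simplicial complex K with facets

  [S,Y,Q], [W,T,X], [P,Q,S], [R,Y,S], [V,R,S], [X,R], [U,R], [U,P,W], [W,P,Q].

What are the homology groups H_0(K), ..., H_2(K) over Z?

We work with the vertex ordering P < Q < R < S < T < U < V < W < X < Y. The simplices of K, each written with vertices in increasing order, are:

  0-simplices (10): P, Q, R, S, T, U, V, W, X, Y
  1-simplices (18): PQ, PS, PU, PW, QS, QW, QY, RS, RU, RV, RX, RY, SV, SY, TW, TX, UW, WX
  2-simplices (7): PQS, PQW, PUW, QSY, RSV, RSY, TWX

Hence C_0 ≅ Z^10, C_1 ≅ Z^18, C_2 ≅ Z^7.

∂_1: C_1 → C_0 sends each edge [p,q] (with p < q) to q − p. For instance
  ∂TW = W − T.
This gives a 10×18 integer matrix of rank 9; reducing to Smith normal form yields diagonal entries (1,1,1,1,1,1,1,1,1).

∂_2: C_2 → C_1 sends each 2-simplex [p,q,r] to [q,r] − [p,r] + [p,q]. For instance
  ∂PQS = QS − PS + PQ,
  ∂QSY = SY − QY + QS.
This gives a 18×7 integer matrix of rank 7; reducing to Smith normal form yields diagonal entries (1,1,1,1,1,1,1).

From H_k ≅ ker(∂_k) / im(∂_{k+1}) we obtain:

  H_0: rank C_0 − rank ∂_1 = 10 − 9 = 1, and the invariant factors of ∂_1 are all 1, so H_0 = Z.
  H_1: rank ker ∂_1 − rank ∂_2 = (18 − 9) − 7 = 2, and the invariant factors of ∂_2 are all 1, so H_1 = Z^2.
  H_2: rank ker ∂_2 − rank ∂_3 = (7 − 7) − 0 = 0, and there is no ∂_3, so H_2 = 0.

H_0 = Z,  H_1 = Z^2,  H_2 = 0.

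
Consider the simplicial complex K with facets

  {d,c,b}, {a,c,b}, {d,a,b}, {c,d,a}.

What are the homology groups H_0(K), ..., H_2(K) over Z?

H_0 ≅ Z,  H_1 = 0,  H_2 ≅ Z.

Take the total order a < b < c < d on the vertex set. Then K (dimension 2) consists of the simplices:

  0-simplices (4): a, b, c, d
  1-simplices (6): ab, ac, ad, bc, bd, cd
  2-simplices (4): abc, abd, acd, bcd

Hence C_0 ≅ Z^4, C_1 ≅ Z^6, C_2 ≅ Z^4.

The boundary map ∂_1: C_1 → C_0 maps an edge to its endpoints' difference, ∂[p,q] = q − p. For instance
  ∂ab = b − a.
This gives a 4×6 integer matrix of rank 3; reducing to Smith normal form yields diagonal entries (1,1,1).

The boundary map ∂_2: C_2 → C_1 sends each 2-simplex [p,q,r] to [q,r] − [p,r] + [p,q]. For instance
  ∂abd = bd − ad + ab,
  ∂abc = bc − ac + ab.
As a 6×4 matrix over Z this has rank 3, with invariant factors (1,1,1).

Computing H_k = (kernel of ∂_k) / (image of ∂_{k+1}):

  H_0: rank C_0 − rank ∂_1 = 4 − 3 = 1, and the invariant factors of ∂_1 are all 1, so H_0 ≅ Z.
  H_1: rank ker ∂_1 − rank ∂_2 = (6 − 3) − 3 = 0, and the invariant factors of ∂_2 are all 1, so H_1 ≅ 0.
  H_2: rank ker ∂_2 − rank ∂_3 = (4 − 3) − 0 = 1, and there is no ∂_3, so H_2 ≅ Z.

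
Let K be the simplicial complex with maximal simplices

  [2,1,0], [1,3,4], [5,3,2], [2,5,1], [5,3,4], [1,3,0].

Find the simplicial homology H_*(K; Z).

Fix the vertex order 0 < 1 < 2 < 3 < 4 < 5 and write every simplex with vertices in increasing order. Then dim K = 2 and the simplices of K are:

  0-simplices (6): [0], [1], [2], [3], [4], [5]
  1-simplices (12): [0,1], [0,2], [0,3], [1,2], [1,3], [1,4], [1,5], [2,3], [2,5], [3,4], [3,5], [4,5]
  2-simplices (6): [0,1,2], [0,1,3], [1,2,5], [1,3,4], [2,3,5], [3,4,5]

Hence C_0 ≅ Z^6, C_1 ≅ Z^12, C_2 ≅ Z^6.

The boundary map ∂_1: C_1 → C_0 maps an edge to its endpoints' difference, ∂[p,q] = q − p. For instance
  ∂[0,3] = [3] − [0].
The resulting 6×12 matrix has rank 5, and its Smith normal form has invariant factors (1,1,1,1,1).

Boundary ∂_2: C_2 → C_1 maps a triangle to the signed sum of its edges. For instance
  ∂[2,3,5] = [3,5] − [2,5] + [2,3],
  ∂[0,1,2] = [1,2] − [0,2] + [0,1].
The 12×6 boundary matrix has rank 6 and Smith normal form diag(1,1,1,1,1,1).

Reading off H_k = ker ∂_k / im ∂_{k+1}:

  H_0: rank C_0 − rank ∂_1 = 6 − 5 = 1, and the invariant factors of ∂_1 are all 1, so H_0 = Z.
  H_1: rank ker ∂_1 − rank ∂_2 = (12 − 5) − 6 = 1, and the invariant factors of ∂_2 are all 1, so H_1 = Z.
  H_2: rank ker ∂_2 − rank ∂_3 = (6 − 6) − 0 = 0, and there is no ∂_3, so H_2 = 0.

(K is a triangulation of the cylinder S^1 x I.)

H_0 = Z,  H_1 = Z,  H_2 = 0.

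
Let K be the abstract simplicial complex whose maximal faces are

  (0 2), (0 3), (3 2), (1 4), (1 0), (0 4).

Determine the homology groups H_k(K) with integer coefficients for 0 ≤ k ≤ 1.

We work with the vertex ordering 0 < 1 < 2 < 3 < 4. The simplices of K, each written with vertices in increasing order, are:

  0-simplices (5): [0], [1], [2], [3], [4]
  1-simplices (6): [0,1], [0,2], [0,3], [0,4], [1,4], [2,3]

so the chain groups are C_0 ≅ Z^5, C_1 ≅ Z^6.

Boundary ∂_1: C_1 → C_0 maps an edge to its endpoints' difference, ∂[p,q] = q − p. For instance
  ∂[0,4] = [4] − [0].
As a 5×6 matrix over Z this has rank 4, with invariant factors (1,1,1,1).

Reading off H_k = ker ∂_k / im ∂_{k+1}:

  H_0: rank C_0 − rank ∂_1 = 5 − 4 = 1, and the invariant factors of ∂_1 are all 1, so H_0 = Z.
  H_1: rank ker ∂_1 − rank ∂_2 = (6 − 4) − 0 = 2, and there is no ∂_2, so H_1 = Z^2.

As a check, the Euler characteristic is 5 − 6 = -1, which agrees with 1 − 2 = -1.
(K is a triangulation of a wedge of 2 circles.)

H_0 ≅ Z,  H_1 ≅ Z^2.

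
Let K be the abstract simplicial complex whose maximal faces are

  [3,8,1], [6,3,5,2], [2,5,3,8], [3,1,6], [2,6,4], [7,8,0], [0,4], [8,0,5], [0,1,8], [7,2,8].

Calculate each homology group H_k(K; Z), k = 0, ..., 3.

We work with the vertex ordering 0 < 1 < 2 < 3 < 4 < 5 < 6 < 7 < 8. The simplices of K, each written with vertices in increasing order, are:

  0-simplices (9): [0], [1], [2], [3], [4], [5], [6], [7], [8]
  1-simplices (21): [0,1], [0,4], [0,5], [0,7], [0,8], [1,3], [1,6], [1,8], [2,3], [2,4], [2,5], [2,6], [2,7], [2,8], [3,5], [3,6], [3,8], [4,6], [5,6], [5,8], [7,8]
  2-simplices (14): [0,1,8], [0,5,8], [0,7,8], [1,3,6], [1,3,8], [2,3,5], [2,3,6], [2,3,8], [2,4,6], [2,5,6], [2,5,8], [2,7,8], [3,5,6], [3,5,8]
  3-simplices (2): [2,3,5,6], [2,3,5,8]

Hence C_0 ≅ Z^9, C_1 ≅ Z^21, C_2 ≅ Z^14, C_3 ≅ Z^2.

The boundary map ∂_1: C_1 → C_0 is given by ∂[p,q] = [q] − [p].
The resulting 9×21 matrix has rank 8, and its Smith normal form has invariant factors (1,1,1,1,1,1,1,1).

Boundary ∂_2: C_2 → C_1 maps a triangle to the signed sum of its edges. For instance
  ∂[2,3,8] = [3,8] − [2,8] + [2,3],
  ∂[2,5,8] = [5,8] − [2,8] + [2,5].
This gives a 21×14 integer matrix of rank 12; reducing to Smith normal form yields diagonal entries (1,1,1,1,1,1,1,1,1,1,1,1).

The boundary map ∂_3: C_3 → C_2 sends each 3-simplex σ to the alternating sum Σ_i (−1)^i (σ with its i-th vertex removed). For instance
  ∂[2,3,5,8] = [3,5,8] − [2,5,8] + [2,3,8] − [2,3,5],
  ∂[2,3,5,6] = [3,5,6] − [2,5,6] + [2,3,6] − [2,3,5].
The 14×2 boundary matrix has rank 2 and Smith normal form diag(1,1).

Computing H_k = (kernel of ∂_k) / (image of ∂_{k+1}):

  H_0: rank C_0 − rank ∂_1 = 9 − 8 = 1, and the invariant factors of ∂_1 are all 1, so H_0 ≅ Z.
  H_1: rank ker ∂_1 − rank ∂_2 = (21 − 8) − 12 = 1, and the invariant factors of ∂_2 are all 1, so H_1 ≅ Z.
  H_2: rank ker ∂_2 − rank ∂_3 = (14 − 12) − 2 = 0, and the invariant factors of ∂_3 are all 1, so H_2 ≅ 0.
  H_3: rank ker ∂_3 − rank ∂_4 = (2 − 2) − 0 = 0, and there is no ∂_4, so H_3 ≅ 0.

H_0 ≅ Z,  H_1 ≅ Z,  H_2 = 0,  H_3 = 0.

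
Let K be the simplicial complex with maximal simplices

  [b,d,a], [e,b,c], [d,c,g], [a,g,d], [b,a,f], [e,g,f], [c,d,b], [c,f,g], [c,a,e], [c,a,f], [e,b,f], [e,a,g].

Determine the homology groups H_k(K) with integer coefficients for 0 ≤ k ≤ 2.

We work with the vertex ordering a < b < c < d < e < f < g. The simplices of K, each written with vertices in increasing order, are:

  0-simplices (7): a, b, c, d, e, f, g
  1-simplices (18): ab, ac, ad, ae, af, ag, bc, bd, be, bf, cd, ce, cf, cg, dg, ef, eg, fg
  2-simplices (12): abd, abf, ace, acf, adg, aeg, bcd, bce, bef, cdg, cfg, efg

giving chain groups C_0 ≅ Z^7, C_1 ≅ Z^18, C_2 ≅ Z^12.

∂_1: C_1 → C_0 is given by ∂[p,q] = [q] − [p]. For instance
  ∂fg = g − f.
This gives a 7×18 integer matrix of rank 6; reducing to Smith normal form yields diagonal entries (1,1,1,1,1,1).

The boundary map ∂_2: C_2 → C_1 acts by ∂[p,q,r] = [q,r] − [p,r] + [p,q]. For instance
  ∂cfg = fg − cg + cf,
  ∂bce = ce − be + bc.
The 18×12 boundary matrix has rank 12 and Smith normal form diag(1,1,1,1,1,1,1,1,1,1,1,2).

Now H_k = ker ∂_k / im ∂_{k+1}, so:

  H_0: rank C_0 − rank ∂_1 = 7 − 6 = 1, and the invariant factors of ∂_1 are all 1, so H_0 ≅ Z.
  H_1: rank ker ∂_1 − rank ∂_2 = (18 − 6) − 12 = 0, and ∂_2 has invariant factor 2 > 1, so H_1 ≅ Z/2.
  H_2: rank ker ∂_2 − rank ∂_3 = (12 − 12) − 0 = 0, and there is no ∂_3, so H_2 ≅ 0.

H_0 = Z,  H_1 = Z/2,  H_2 = 0.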